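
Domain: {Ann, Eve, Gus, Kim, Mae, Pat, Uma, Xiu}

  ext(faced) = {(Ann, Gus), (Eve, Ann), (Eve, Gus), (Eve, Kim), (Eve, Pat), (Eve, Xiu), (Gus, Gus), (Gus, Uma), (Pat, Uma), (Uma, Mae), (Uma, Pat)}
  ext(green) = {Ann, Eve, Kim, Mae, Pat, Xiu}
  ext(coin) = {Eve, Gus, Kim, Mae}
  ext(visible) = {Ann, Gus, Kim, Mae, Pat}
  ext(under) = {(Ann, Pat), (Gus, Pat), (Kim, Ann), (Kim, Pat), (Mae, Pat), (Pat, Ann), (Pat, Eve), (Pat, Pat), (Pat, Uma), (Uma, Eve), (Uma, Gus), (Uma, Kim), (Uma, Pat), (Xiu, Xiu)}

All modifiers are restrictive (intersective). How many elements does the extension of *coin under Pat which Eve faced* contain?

⟦under Pat⟧ = {x : ⟨x, Pat⟩ ∈ ⟦under⟧} = {Ann, Gus, Kim, Mae, Pat, Uma}
⟦which Eve faced⟧ = {x : ⟨Eve, x⟩ ∈ ⟦faced⟧} = {Ann, Gus, Kim, Pat, Xiu}
⟦coin⟧ = {Eve, Gus, Kim, Mae}
… ∩ ⟦under Pat⟧ = {Eve, Gus, Kim, Mae} ∩ {Ann, Gus, Kim, Mae, Pat, Uma} = {Gus, Kim, Mae}
… ∩ ⟦which Eve faced⟧ = {Gus, Kim, Mae} ∩ {Ann, Gus, Kim, Pat, Xiu} = {Gus, Kim}
⟦coin under Pat which Eve faced⟧ = {Gus, Kim}, so the cardinality is 2.

2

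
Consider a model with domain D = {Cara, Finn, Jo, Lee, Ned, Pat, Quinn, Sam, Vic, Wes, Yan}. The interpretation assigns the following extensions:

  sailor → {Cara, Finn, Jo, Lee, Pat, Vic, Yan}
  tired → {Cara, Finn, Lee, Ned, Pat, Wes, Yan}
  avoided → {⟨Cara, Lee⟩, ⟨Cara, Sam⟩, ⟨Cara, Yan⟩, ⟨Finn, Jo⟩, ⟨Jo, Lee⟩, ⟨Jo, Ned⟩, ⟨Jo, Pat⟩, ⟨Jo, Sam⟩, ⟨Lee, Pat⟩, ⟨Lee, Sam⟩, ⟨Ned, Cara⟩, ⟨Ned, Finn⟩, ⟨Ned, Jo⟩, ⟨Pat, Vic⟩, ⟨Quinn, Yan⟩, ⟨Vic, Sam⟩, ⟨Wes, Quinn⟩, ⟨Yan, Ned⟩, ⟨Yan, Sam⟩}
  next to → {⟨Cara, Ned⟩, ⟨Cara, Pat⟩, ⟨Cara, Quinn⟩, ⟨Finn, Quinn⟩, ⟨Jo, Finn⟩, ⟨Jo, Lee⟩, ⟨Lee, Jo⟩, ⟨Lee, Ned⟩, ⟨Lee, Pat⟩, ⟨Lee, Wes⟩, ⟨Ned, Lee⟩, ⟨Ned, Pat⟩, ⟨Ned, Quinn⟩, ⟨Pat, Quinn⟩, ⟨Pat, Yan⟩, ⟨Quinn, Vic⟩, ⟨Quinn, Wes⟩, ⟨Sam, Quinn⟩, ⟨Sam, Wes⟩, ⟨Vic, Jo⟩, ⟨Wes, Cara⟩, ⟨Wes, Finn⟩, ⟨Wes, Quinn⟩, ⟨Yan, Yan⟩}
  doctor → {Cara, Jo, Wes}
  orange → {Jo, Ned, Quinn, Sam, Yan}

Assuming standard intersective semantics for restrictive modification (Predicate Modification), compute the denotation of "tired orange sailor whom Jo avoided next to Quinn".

∅

⟦whom Jo avoided⟧ = {x : ⟨Jo, x⟩ ∈ ⟦avoided⟧} = {Lee, Ned, Pat, Sam}
⟦next to Quinn⟧ = {x : ⟨x, Quinn⟩ ∈ ⟦next to⟧} = {Cara, Finn, Ned, Pat, Sam, Wes}
⟦sailor⟧ = {Cara, Finn, Jo, Lee, Pat, Vic, Yan}
… ∩ ⟦whom Jo avoided⟧ = {Cara, Finn, Jo, Lee, Pat, Vic, Yan} ∩ {Lee, Ned, Pat, Sam} = {Lee, Pat}
… ∩ ⟦next to Quinn⟧ = {Lee, Pat} ∩ {Cara, Finn, Ned, Pat, Sam, Wes} = {Pat}
… ∩ ⟦tired⟧ = {Pat} ∩ {Cara, Finn, Lee, Ned, Pat, Wes, Yan} = {Pat}
… ∩ ⟦orange⟧ = {Pat} ∩ {Jo, Ned, Quinn, Sam, Yan} = ∅
So ⟦tired orange sailor whom Jo avoided next to Quinn⟧ = ∅.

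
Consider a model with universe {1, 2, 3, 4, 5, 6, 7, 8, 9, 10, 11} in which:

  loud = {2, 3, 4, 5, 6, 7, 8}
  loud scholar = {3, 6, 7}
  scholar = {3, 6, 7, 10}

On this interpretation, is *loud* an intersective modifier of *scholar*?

yes

⟦loud⟧ ∩ ⟦scholar⟧ = {2, 3, 4, 5, 6, 7, 8} ∩ {3, 6, 7, 10} = {3, 6, 7}
Observed ⟦loud scholar⟧ = {3, 6, 7}.
These coincide, so the modifier is intersective here.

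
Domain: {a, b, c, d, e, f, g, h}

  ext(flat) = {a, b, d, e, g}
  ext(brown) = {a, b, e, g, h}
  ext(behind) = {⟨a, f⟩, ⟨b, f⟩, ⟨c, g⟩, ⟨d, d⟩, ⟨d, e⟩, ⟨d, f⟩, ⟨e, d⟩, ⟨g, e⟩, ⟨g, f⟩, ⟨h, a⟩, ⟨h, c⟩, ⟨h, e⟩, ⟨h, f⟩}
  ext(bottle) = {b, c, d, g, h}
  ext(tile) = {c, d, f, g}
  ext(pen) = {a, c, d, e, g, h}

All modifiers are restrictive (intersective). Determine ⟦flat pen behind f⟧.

{a, d, g}

⟦behind f⟧ = {x : ⟨x, f⟩ ∈ ⟦behind⟧} = {a, b, d, g, h}
⟦pen⟧ = {a, c, d, e, g, h}
… ∩ ⟦behind f⟧ = {a, c, d, e, g, h} ∩ {a, b, d, g, h} = {a, d, g, h}
… ∩ ⟦flat⟧ = {a, d, g, h} ∩ {a, b, d, e, g} = {a, d, g}
So ⟦flat pen behind f⟧ = {a, d, g}.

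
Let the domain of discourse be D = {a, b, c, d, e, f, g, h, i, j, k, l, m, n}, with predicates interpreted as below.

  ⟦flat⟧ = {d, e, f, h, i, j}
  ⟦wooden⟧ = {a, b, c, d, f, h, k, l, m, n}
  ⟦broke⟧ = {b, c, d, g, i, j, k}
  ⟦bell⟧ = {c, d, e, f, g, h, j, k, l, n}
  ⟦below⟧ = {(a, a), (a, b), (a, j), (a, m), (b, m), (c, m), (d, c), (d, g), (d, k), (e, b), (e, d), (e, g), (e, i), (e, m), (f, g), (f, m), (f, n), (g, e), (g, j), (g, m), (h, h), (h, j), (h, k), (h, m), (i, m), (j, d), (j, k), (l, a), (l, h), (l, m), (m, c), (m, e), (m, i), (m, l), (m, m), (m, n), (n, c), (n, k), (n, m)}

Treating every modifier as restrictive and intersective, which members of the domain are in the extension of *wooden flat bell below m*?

⟦below m⟧ = {x : ⟨x, m⟩ ∈ ⟦below⟧} = {a, b, c, e, f, g, h, i, l, m, n}
⟦bell⟧ = {c, d, e, f, g, h, j, k, l, n}
… ∩ ⟦below m⟧ = {c, d, e, f, g, h, j, k, l, n} ∩ {a, b, c, e, f, g, h, i, l, m, n} = {c, e, f, g, h, l, n}
… ∩ ⟦wooden⟧ = {c, e, f, g, h, l, n} ∩ {a, b, c, d, f, h, k, l, m, n} = {c, f, h, l, n}
… ∩ ⟦flat⟧ = {c, f, h, l, n} ∩ {d, e, f, h, i, j} = {f, h}
So ⟦wooden flat bell below m⟧ = {f, h}.

{f, h}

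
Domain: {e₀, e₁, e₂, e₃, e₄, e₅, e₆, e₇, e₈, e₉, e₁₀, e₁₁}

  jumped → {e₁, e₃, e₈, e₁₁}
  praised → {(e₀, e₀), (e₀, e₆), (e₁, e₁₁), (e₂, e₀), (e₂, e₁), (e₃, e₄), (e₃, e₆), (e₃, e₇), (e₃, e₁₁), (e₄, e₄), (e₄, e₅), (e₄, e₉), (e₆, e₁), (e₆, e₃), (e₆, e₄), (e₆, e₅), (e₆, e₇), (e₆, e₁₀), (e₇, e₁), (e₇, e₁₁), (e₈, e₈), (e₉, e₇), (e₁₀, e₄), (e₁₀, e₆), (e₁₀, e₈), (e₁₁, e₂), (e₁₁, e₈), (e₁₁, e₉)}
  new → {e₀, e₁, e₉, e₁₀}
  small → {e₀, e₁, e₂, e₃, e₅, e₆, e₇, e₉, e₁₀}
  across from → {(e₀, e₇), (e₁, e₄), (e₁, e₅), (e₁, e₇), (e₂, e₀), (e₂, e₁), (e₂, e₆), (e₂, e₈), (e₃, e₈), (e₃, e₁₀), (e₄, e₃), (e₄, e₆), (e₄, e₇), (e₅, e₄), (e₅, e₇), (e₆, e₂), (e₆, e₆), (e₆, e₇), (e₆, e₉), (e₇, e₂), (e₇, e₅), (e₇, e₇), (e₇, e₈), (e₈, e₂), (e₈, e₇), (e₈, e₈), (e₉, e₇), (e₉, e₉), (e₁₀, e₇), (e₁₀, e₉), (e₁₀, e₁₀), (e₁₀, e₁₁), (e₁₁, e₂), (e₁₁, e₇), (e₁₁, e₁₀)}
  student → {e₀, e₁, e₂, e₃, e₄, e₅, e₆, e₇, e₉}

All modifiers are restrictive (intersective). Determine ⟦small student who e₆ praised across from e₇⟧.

⟦who e₆ praised⟧ = {x : ⟨e₆, x⟩ ∈ ⟦praised⟧} = {e₁, e₃, e₄, e₅, e₇, e₁₀}
⟦across from e₇⟧ = {x : ⟨x, e₇⟩ ∈ ⟦across from⟧} = {e₀, e₁, e₄, e₅, e₆, e₇, e₈, e₉, e₁₀, e₁₁}
⟦student⟧ = {e₀, e₁, e₂, e₃, e₄, e₅, e₆, e₇, e₉}
… ∩ ⟦who e₆ praised⟧ = {e₀, e₁, e₂, e₃, e₄, e₅, e₆, e₇, e₉} ∩ {e₁, e₃, e₄, e₅, e₇, e₁₀} = {e₁, e₃, e₄, e₅, e₇}
… ∩ ⟦across from e₇⟧ = {e₁, e₃, e₄, e₅, e₇} ∩ {e₀, e₁, e₄, e₅, e₆, e₇, e₈, e₉, e₁₀, e₁₁} = {e₁, e₄, e₅, e₇}
… ∩ ⟦small⟧ = {e₁, e₄, e₅, e₇} ∩ {e₀, e₁, e₂, e₃, e₅, e₆, e₇, e₉, e₁₀} = {e₁, e₅, e₇}
So ⟦small student who e₆ praised across from e₇⟧ = {e₁, e₅, e₇}.

{e₁, e₅, e₇}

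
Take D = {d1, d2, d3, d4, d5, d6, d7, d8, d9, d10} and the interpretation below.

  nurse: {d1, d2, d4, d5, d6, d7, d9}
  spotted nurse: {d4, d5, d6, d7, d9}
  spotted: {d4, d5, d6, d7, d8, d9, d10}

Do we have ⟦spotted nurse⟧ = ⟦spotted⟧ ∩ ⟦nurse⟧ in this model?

⟦spotted⟧ ∩ ⟦nurse⟧ = {d4, d5, d6, d7, d8, d9, d10} ∩ {d1, d2, d4, d5, d6, d7, d9} = {d4, d5, d6, d7, d9}
Observed ⟦spotted nurse⟧ = {d4, d5, d6, d7, d9}.
These coincide, so the modifier is intersective here.

yes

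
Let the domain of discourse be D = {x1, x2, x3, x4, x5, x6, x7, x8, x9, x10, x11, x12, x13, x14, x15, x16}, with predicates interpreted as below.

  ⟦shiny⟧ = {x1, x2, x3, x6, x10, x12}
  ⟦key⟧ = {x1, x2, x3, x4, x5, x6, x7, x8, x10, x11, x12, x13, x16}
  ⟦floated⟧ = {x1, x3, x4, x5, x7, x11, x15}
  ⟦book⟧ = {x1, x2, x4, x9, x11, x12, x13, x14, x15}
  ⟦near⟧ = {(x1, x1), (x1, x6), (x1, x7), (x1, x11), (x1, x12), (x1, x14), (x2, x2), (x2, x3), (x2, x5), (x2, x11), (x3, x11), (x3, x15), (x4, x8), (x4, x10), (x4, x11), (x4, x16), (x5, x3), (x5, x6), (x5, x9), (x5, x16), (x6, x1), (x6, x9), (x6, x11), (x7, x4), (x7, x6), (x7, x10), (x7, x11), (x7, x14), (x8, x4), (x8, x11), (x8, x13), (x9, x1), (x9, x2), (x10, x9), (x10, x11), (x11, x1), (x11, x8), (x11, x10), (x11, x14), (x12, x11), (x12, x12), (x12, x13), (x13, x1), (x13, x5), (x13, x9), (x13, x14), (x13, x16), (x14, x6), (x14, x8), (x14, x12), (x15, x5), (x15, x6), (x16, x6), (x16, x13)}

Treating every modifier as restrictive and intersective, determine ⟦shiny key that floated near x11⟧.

{x1, x3}

⟦that floated⟧ = ⟦floated⟧ = {x1, x3, x4, x5, x7, x11, x15}
⟦near x11⟧ = {x : ⟨x, x11⟩ ∈ ⟦near⟧} = {x1, x2, x3, x4, x6, x7, x8, x10, x12}
⟦key⟧ = {x1, x2, x3, x4, x5, x6, x7, x8, x10, x11, x12, x13, x16}
… ∩ ⟦that floated⟧ = {x1, x2, x3, x4, x5, x6, x7, x8, x10, x11, x12, x13, x16} ∩ {x1, x3, x4, x5, x7, x11, x15} = {x1, x3, x4, x5, x7, x11}
… ∩ ⟦near x11⟧ = {x1, x3, x4, x5, x7, x11} ∩ {x1, x2, x3, x4, x6, x7, x8, x10, x12} = {x1, x3, x4, x7}
… ∩ ⟦shiny⟧ = {x1, x3, x4, x7} ∩ {x1, x2, x3, x6, x10, x12} = {x1, x3}
So ⟦shiny key that floated near x11⟧ = {x1, x3}.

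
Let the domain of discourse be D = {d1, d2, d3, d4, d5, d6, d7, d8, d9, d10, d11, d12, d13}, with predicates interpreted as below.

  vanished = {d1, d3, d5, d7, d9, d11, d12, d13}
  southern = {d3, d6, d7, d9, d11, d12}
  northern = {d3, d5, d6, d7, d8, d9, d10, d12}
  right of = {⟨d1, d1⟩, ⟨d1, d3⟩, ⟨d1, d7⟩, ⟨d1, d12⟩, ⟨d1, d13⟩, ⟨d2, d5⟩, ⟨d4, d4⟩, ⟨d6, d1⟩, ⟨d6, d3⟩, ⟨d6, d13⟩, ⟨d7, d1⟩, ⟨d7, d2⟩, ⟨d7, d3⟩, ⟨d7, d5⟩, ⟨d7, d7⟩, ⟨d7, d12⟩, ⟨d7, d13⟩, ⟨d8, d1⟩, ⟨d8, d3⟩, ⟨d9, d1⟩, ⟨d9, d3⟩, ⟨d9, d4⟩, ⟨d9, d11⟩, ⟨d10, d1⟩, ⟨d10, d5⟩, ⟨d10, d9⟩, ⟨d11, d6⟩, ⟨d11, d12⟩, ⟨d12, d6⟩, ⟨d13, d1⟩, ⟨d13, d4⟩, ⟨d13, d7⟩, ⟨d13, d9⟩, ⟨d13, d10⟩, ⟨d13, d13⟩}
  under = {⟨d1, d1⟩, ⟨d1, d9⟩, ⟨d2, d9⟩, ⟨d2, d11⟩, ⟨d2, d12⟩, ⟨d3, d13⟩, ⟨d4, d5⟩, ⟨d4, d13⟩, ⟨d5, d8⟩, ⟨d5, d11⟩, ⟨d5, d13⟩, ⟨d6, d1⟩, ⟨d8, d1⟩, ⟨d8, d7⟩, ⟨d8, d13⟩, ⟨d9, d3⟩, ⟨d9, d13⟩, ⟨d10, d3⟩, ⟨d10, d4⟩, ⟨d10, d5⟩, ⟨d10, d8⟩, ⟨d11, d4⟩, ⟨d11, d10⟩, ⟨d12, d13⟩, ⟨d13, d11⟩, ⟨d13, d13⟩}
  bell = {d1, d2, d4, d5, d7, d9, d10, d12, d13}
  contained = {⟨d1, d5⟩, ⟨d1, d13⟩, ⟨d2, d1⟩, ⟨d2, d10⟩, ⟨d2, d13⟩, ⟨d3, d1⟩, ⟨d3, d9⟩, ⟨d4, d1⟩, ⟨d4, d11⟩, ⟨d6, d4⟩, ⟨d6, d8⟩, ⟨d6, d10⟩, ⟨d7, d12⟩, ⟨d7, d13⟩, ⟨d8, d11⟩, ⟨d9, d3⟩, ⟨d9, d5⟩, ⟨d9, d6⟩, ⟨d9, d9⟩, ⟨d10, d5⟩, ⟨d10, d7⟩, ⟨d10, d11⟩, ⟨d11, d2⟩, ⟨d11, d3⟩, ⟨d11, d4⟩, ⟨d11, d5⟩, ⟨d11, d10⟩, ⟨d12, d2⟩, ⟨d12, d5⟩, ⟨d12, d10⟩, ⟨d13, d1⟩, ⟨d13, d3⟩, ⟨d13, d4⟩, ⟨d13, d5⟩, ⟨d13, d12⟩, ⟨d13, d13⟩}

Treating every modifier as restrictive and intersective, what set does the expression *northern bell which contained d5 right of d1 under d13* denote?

{d9}

⟦which contained d5⟧ = {x : ⟨x, d5⟩ ∈ ⟦contained⟧} = {d1, d9, d10, d11, d12, d13}
⟦right of d1⟧ = {x : ⟨x, d1⟩ ∈ ⟦right of⟧} = {d1, d6, d7, d8, d9, d10, d13}
⟦under d13⟧ = {x : ⟨x, d13⟩ ∈ ⟦under⟧} = {d3, d4, d5, d8, d9, d12, d13}
⟦bell⟧ = {d1, d2, d4, d5, d7, d9, d10, d12, d13}
… ∩ ⟦which contained d5⟧ = {d1, d2, d4, d5, d7, d9, d10, d12, d13} ∩ {d1, d9, d10, d11, d12, d13} = {d1, d9, d10, d12, d13}
… ∩ ⟦right of d1⟧ = {d1, d9, d10, d12, d13} ∩ {d1, d6, d7, d8, d9, d10, d13} = {d1, d9, d10, d13}
… ∩ ⟦under d13⟧ = {d1, d9, d10, d13} ∩ {d3, d4, d5, d8, d9, d12, d13} = {d9, d13}
… ∩ ⟦northern⟧ = {d9, d13} ∩ {d3, d5, d6, d7, d8, d9, d10, d12} = {d9}
So ⟦northern bell which contained d5 right of d1 under d13⟧ = {d9}.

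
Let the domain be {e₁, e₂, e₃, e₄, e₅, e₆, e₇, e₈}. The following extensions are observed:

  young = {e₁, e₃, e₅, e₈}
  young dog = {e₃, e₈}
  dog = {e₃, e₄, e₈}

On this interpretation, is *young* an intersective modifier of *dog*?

yes

⟦young⟧ ∩ ⟦dog⟧ = {e₁, e₃, e₅, e₈} ∩ {e₃, e₄, e₈} = {e₃, e₈}
Observed ⟦young dog⟧ = {e₃, e₈}.
These coincide, so the modifier is intersective here.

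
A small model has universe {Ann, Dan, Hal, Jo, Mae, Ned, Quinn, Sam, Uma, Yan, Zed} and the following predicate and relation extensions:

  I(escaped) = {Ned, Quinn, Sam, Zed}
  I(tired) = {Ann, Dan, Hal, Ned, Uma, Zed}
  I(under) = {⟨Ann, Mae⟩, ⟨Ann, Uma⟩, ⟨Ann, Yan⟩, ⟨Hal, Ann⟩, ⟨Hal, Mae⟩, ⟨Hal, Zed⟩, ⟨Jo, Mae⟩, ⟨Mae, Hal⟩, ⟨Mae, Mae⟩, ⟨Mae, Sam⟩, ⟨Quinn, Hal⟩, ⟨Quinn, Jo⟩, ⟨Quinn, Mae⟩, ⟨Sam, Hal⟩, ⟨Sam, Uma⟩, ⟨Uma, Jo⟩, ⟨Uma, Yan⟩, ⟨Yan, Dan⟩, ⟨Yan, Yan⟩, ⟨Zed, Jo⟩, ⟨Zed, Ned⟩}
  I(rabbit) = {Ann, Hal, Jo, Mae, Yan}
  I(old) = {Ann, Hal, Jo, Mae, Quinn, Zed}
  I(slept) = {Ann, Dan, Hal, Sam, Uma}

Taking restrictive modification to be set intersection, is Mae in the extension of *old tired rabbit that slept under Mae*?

⟦that slept⟧ = ⟦slept⟧ = {Ann, Dan, Hal, Sam, Uma}
⟦under Mae⟧ = {x : ⟨x, Mae⟩ ∈ ⟦under⟧} = {Ann, Hal, Jo, Mae, Quinn}
⟦rabbit⟧ = {Ann, Hal, Jo, Mae, Yan}
… ∩ ⟦that slept⟧ = {Ann, Hal, Jo, Mae, Yan} ∩ {Ann, Dan, Hal, Sam, Uma} = {Ann, Hal}
… ∩ ⟦under Mae⟧ = {Ann, Hal} ∩ {Ann, Hal, Jo, Mae, Quinn} = {Ann, Hal}
… ∩ ⟦old⟧ = {Ann, Hal} ∩ {Ann, Hal, Jo, Mae, Quinn, Zed} = {Ann, Hal}
… ∩ ⟦tired⟧ = {Ann, Hal} ∩ {Ann, Dan, Hal, Ned, Uma, Zed} = {Ann, Hal}
⟦old tired rabbit that slept under Mae⟧ = {Ann, Hal}; Mae ∉ this set.

no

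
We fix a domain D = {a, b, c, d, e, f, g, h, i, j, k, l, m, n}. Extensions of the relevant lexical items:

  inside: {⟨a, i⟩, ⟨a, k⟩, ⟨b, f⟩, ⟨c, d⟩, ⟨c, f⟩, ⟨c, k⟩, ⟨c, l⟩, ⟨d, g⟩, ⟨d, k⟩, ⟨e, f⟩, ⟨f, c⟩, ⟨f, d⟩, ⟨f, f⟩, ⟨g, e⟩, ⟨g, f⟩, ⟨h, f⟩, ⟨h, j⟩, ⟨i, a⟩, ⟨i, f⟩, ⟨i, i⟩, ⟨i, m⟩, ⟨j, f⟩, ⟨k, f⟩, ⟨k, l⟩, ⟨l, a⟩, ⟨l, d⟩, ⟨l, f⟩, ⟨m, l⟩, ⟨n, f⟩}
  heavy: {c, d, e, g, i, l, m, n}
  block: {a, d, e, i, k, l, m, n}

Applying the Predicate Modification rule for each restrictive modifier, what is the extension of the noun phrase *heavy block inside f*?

⟦inside f⟧ = {x : ⟨x, f⟩ ∈ ⟦inside⟧} = {b, c, e, f, g, h, i, j, k, l, n}
⟦block⟧ = {a, d, e, i, k, l, m, n}
… ∩ ⟦inside f⟧ = {a, d, e, i, k, l, m, n} ∩ {b, c, e, f, g, h, i, j, k, l, n} = {e, i, k, l, n}
… ∩ ⟦heavy⟧ = {e, i, k, l, n} ∩ {c, d, e, g, i, l, m, n} = {e, i, l, n}
So ⟦heavy block inside f⟧ = {e, i, l, n}.

{e, i, l, n}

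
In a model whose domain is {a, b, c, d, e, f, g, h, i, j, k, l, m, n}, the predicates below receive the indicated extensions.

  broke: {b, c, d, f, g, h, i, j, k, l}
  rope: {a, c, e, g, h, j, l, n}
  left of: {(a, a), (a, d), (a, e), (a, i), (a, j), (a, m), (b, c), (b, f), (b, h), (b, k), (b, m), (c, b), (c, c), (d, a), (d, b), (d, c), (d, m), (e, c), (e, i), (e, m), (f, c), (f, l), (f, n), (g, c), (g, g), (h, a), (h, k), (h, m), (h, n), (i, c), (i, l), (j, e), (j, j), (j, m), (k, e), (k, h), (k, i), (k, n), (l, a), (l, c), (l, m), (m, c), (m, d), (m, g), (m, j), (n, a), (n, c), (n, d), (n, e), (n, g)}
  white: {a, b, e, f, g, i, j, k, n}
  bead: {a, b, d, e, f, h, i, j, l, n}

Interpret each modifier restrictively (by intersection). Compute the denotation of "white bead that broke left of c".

{b, f, i}

⟦that broke⟧ = ⟦broke⟧ = {b, c, d, f, g, h, i, j, k, l}
⟦left of c⟧ = {x : ⟨x, c⟩ ∈ ⟦left of⟧} = {b, c, d, e, f, g, i, l, m, n}
⟦bead⟧ = {a, b, d, e, f, h, i, j, l, n}
… ∩ ⟦that broke⟧ = {a, b, d, e, f, h, i, j, l, n} ∩ {b, c, d, f, g, h, i, j, k, l} = {b, d, f, h, i, j, l}
… ∩ ⟦left of c⟧ = {b, d, f, h, i, j, l} ∩ {b, c, d, e, f, g, i, l, m, n} = {b, d, f, i, l}
… ∩ ⟦white⟧ = {b, d, f, i, l} ∩ {a, b, e, f, g, i, j, k, n} = {b, f, i}
So ⟦white bead that broke left of c⟧ = {b, f, i}.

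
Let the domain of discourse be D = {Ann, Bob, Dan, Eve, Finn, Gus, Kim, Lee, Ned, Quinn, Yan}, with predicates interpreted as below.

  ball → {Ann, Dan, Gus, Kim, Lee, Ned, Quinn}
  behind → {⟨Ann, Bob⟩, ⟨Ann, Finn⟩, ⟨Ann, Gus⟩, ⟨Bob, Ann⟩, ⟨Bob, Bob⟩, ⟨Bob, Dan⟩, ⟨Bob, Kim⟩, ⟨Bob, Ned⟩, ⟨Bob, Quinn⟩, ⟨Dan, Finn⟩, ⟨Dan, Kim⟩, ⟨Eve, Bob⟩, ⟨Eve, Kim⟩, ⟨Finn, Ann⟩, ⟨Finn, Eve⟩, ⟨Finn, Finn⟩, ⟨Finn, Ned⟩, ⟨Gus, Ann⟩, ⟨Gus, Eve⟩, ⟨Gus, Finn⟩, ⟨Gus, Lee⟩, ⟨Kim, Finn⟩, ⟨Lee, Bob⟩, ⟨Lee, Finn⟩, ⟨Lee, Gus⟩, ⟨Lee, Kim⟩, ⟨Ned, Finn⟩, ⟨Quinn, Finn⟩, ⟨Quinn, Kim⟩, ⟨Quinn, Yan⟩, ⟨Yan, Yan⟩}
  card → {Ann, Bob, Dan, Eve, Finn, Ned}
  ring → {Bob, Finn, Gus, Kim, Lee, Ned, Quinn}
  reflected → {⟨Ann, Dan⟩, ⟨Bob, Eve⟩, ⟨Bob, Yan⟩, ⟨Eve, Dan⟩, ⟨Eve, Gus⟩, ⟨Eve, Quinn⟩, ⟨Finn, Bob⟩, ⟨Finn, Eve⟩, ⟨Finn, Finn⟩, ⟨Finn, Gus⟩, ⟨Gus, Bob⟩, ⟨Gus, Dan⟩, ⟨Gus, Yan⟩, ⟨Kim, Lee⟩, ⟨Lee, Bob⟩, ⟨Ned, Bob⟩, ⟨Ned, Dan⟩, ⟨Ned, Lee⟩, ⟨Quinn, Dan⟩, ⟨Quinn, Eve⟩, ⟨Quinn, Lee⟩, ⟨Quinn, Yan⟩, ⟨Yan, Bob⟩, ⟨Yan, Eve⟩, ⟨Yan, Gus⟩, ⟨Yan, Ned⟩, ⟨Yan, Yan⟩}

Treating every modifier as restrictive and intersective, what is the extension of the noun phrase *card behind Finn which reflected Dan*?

⟦behind Finn⟧ = {x : ⟨x, Finn⟩ ∈ ⟦behind⟧} = {Ann, Dan, Finn, Gus, Kim, Lee, Ned, Quinn}
⟦which reflected Dan⟧ = {x : ⟨x, Dan⟩ ∈ ⟦reflected⟧} = {Ann, Eve, Gus, Ned, Quinn}
⟦card⟧ = {Ann, Bob, Dan, Eve, Finn, Ned}
… ∩ ⟦behind Finn⟧ = {Ann, Bob, Dan, Eve, Finn, Ned} ∩ {Ann, Dan, Finn, Gus, Kim, Lee, Ned, Quinn} = {Ann, Dan, Finn, Ned}
… ∩ ⟦which reflected Dan⟧ = {Ann, Dan, Finn, Ned} ∩ {Ann, Eve, Gus, Ned, Quinn} = {Ann, Ned}
So ⟦card behind Finn which reflected Dan⟧ = {Ann, Ned}.

{Ann, Ned}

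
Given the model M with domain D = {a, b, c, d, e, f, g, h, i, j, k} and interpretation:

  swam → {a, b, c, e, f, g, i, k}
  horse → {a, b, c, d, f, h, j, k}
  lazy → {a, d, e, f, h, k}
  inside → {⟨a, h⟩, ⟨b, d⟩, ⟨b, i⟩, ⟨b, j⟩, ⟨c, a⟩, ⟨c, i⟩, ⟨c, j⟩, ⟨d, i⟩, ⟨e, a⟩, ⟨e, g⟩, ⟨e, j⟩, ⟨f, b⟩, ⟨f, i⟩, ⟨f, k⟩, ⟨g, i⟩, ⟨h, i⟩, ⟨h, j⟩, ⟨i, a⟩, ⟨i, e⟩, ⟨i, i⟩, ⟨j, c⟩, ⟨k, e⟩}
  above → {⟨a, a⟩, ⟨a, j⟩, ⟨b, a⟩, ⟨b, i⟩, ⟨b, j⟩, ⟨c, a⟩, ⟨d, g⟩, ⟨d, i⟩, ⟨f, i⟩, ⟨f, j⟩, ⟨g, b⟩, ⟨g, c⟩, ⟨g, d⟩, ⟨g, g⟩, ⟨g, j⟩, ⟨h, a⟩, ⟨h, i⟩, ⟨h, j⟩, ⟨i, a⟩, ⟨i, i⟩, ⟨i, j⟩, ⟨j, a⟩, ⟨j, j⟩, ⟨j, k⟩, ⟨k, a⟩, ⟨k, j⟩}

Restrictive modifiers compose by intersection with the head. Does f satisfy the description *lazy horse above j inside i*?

yes

⟦above j⟧ = {x : ⟨x, j⟩ ∈ ⟦above⟧} = {a, b, f, g, h, i, j, k}
⟦inside i⟧ = {x : ⟨x, i⟩ ∈ ⟦inside⟧} = {b, c, d, f, g, h, i}
⟦horse⟧ = {a, b, c, d, f, h, j, k}
… ∩ ⟦above j⟧ = {a, b, c, d, f, h, j, k} ∩ {a, b, f, g, h, i, j, k} = {a, b, f, h, j, k}
… ∩ ⟦inside i⟧ = {a, b, f, h, j, k} ∩ {b, c, d, f, g, h, i} = {b, f, h}
… ∩ ⟦lazy⟧ = {b, f, h} ∩ {a, d, e, f, h, k} = {f, h}
⟦lazy horse above j inside i⟧ = {f, h}; f ∈ this set.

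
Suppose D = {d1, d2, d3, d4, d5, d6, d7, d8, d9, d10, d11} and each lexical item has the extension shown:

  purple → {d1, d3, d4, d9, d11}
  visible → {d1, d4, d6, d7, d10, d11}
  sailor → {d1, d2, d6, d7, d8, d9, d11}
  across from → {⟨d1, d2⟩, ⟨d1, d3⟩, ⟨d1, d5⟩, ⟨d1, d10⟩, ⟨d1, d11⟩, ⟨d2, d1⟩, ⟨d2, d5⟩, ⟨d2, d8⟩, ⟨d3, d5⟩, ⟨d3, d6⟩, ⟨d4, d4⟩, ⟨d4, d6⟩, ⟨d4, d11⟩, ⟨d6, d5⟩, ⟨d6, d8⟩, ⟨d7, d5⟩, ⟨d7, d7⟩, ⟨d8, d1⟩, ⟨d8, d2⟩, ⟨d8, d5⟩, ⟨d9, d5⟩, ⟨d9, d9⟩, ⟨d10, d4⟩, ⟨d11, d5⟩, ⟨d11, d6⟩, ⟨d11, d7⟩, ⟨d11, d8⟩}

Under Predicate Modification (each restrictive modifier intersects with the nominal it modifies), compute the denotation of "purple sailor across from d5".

⟦across from d5⟧ = {x : ⟨x, d5⟩ ∈ ⟦across from⟧} = {d1, d2, d3, d6, d7, d8, d9, d11}
⟦sailor⟧ = {d1, d2, d6, d7, d8, d9, d11}
… ∩ ⟦across from d5⟧ = {d1, d2, d6, d7, d8, d9, d11} ∩ {d1, d2, d3, d6, d7, d8, d9, d11} = {d1, d2, d6, d7, d8, d9, d11}
… ∩ ⟦purple⟧ = {d1, d2, d6, d7, d8, d9, d11} ∩ {d1, d3, d4, d9, d11} = {d1, d9, d11}
So ⟦purple sailor across from d5⟧ = {d1, d9, d11}.

{d1, d9, d11}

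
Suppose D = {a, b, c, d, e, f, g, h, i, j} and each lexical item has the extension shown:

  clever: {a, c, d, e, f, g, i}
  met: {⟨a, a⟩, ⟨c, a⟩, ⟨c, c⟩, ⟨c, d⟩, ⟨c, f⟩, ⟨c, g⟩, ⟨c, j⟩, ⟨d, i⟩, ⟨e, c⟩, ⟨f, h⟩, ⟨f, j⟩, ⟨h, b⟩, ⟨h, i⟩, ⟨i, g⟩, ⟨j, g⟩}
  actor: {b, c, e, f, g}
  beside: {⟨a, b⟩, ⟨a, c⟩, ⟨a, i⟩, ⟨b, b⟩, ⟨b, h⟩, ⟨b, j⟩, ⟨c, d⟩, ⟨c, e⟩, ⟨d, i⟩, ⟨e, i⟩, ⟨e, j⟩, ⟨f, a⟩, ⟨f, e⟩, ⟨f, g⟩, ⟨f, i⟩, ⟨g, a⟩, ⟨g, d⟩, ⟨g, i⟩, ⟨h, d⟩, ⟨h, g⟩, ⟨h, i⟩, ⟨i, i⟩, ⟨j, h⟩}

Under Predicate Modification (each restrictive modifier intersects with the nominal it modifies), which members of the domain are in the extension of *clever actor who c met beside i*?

{f, g}

⟦who c met⟧ = {x : ⟨c, x⟩ ∈ ⟦met⟧} = {a, c, d, f, g, j}
⟦beside i⟧ = {x : ⟨x, i⟩ ∈ ⟦beside⟧} = {a, d, e, f, g, h, i}
⟦actor⟧ = {b, c, e, f, g}
… ∩ ⟦who c met⟧ = {b, c, e, f, g} ∩ {a, c, d, f, g, j} = {c, f, g}
… ∩ ⟦beside i⟧ = {c, f, g} ∩ {a, d, e, f, g, h, i} = {f, g}
… ∩ ⟦clever⟧ = {f, g} ∩ {a, c, d, e, f, g, i} = {f, g}
So ⟦clever actor who c met beside i⟧ = {f, g}.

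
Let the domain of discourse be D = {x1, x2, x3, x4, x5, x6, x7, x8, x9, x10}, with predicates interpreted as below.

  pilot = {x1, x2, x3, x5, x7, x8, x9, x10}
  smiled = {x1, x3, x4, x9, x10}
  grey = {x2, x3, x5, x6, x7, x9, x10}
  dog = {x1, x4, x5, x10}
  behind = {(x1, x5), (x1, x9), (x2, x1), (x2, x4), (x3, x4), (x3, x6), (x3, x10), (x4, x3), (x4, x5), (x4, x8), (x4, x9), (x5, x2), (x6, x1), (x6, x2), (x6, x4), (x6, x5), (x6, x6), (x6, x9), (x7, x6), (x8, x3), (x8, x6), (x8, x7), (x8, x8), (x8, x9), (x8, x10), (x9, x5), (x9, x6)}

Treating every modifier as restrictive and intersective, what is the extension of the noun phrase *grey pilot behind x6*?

{x3, x7, x9}

⟦behind x6⟧ = {x : ⟨x, x6⟩ ∈ ⟦behind⟧} = {x3, x6, x7, x8, x9}
⟦pilot⟧ = {x1, x2, x3, x5, x7, x8, x9, x10}
… ∩ ⟦behind x6⟧ = {x1, x2, x3, x5, x7, x8, x9, x10} ∩ {x3, x6, x7, x8, x9} = {x3, x7, x8, x9}
… ∩ ⟦grey⟧ = {x3, x7, x8, x9} ∩ {x2, x3, x5, x6, x7, x9, x10} = {x3, x7, x9}
So ⟦grey pilot behind x6⟧ = {x3, x7, x9}.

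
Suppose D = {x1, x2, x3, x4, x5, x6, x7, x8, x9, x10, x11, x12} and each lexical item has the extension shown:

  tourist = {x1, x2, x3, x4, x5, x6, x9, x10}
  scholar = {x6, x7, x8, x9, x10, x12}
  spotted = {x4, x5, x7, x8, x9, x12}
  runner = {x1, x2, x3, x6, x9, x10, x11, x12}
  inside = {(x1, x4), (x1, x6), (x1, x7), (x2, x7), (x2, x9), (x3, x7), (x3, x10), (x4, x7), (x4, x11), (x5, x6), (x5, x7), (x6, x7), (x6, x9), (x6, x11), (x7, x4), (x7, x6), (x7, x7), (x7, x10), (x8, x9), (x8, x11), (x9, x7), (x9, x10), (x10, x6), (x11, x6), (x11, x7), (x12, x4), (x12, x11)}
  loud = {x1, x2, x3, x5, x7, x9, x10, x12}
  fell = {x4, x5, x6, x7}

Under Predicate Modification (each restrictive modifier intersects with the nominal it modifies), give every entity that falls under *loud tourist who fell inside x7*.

⟦who fell⟧ = ⟦fell⟧ = {x4, x5, x6, x7}
⟦inside x7⟧ = {x : ⟨x, x7⟩ ∈ ⟦inside⟧} = {x1, x2, x3, x4, x5, x6, x7, x9, x11}
⟦tourist⟧ = {x1, x2, x3, x4, x5, x6, x9, x10}
… ∩ ⟦who fell⟧ = {x1, x2, x3, x4, x5, x6, x9, x10} ∩ {x4, x5, x6, x7} = {x4, x5, x6}
… ∩ ⟦inside x7⟧ = {x4, x5, x6} ∩ {x1, x2, x3, x4, x5, x6, x7, x9, x11} = {x4, x5, x6}
… ∩ ⟦loud⟧ = {x4, x5, x6} ∩ {x1, x2, x3, x5, x7, x9, x10, x12} = {x5}
So ⟦loud tourist who fell inside x7⟧ = {x5}.

{x5}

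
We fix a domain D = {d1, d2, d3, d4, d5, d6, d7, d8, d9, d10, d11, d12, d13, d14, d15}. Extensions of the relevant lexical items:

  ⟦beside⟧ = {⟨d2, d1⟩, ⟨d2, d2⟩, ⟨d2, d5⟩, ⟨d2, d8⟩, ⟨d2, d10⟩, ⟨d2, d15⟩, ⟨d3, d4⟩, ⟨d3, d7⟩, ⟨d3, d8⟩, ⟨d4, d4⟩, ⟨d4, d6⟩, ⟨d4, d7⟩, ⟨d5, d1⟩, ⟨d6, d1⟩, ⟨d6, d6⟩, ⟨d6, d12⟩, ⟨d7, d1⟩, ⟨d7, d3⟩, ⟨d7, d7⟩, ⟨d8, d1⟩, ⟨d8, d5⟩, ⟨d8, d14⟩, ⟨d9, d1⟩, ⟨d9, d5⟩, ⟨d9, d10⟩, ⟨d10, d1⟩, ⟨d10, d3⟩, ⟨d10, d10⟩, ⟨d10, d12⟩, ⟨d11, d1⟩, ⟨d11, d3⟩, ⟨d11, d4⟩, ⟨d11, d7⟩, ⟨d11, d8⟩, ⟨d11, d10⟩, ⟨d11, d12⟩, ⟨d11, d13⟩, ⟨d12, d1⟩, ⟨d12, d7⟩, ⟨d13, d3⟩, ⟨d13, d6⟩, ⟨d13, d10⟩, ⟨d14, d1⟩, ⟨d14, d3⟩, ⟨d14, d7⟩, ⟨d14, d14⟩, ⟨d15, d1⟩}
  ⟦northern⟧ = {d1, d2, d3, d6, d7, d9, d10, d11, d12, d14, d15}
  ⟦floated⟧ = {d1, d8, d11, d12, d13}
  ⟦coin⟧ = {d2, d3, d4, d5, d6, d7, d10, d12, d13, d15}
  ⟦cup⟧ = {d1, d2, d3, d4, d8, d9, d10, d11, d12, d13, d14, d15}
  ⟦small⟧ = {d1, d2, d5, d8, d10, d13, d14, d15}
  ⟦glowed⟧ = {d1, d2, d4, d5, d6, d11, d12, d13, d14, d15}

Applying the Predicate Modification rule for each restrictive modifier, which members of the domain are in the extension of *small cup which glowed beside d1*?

{d2, d14, d15}

⟦which glowed⟧ = ⟦glowed⟧ = {d1, d2, d4, d5, d6, d11, d12, d13, d14, d15}
⟦beside d1⟧ = {x : ⟨x, d1⟩ ∈ ⟦beside⟧} = {d2, d5, d6, d7, d8, d9, d10, d11, d12, d14, d15}
⟦cup⟧ = {d1, d2, d3, d4, d8, d9, d10, d11, d12, d13, d14, d15}
… ∩ ⟦which glowed⟧ = {d1, d2, d3, d4, d8, d9, d10, d11, d12, d13, d14, d15} ∩ {d1, d2, d4, d5, d6, d11, d12, d13, d14, d15} = {d1, d2, d4, d11, d12, d13, d14, d15}
… ∩ ⟦beside d1⟧ = {d1, d2, d4, d11, d12, d13, d14, d15} ∩ {d2, d5, d6, d7, d8, d9, d10, d11, d12, d14, d15} = {d2, d11, d12, d14, d15}
… ∩ ⟦small⟧ = {d2, d11, d12, d14, d15} ∩ {d1, d2, d5, d8, d10, d13, d14, d15} = {d2, d14, d15}
So ⟦small cup which glowed beside d1⟧ = {d2, d14, d15}.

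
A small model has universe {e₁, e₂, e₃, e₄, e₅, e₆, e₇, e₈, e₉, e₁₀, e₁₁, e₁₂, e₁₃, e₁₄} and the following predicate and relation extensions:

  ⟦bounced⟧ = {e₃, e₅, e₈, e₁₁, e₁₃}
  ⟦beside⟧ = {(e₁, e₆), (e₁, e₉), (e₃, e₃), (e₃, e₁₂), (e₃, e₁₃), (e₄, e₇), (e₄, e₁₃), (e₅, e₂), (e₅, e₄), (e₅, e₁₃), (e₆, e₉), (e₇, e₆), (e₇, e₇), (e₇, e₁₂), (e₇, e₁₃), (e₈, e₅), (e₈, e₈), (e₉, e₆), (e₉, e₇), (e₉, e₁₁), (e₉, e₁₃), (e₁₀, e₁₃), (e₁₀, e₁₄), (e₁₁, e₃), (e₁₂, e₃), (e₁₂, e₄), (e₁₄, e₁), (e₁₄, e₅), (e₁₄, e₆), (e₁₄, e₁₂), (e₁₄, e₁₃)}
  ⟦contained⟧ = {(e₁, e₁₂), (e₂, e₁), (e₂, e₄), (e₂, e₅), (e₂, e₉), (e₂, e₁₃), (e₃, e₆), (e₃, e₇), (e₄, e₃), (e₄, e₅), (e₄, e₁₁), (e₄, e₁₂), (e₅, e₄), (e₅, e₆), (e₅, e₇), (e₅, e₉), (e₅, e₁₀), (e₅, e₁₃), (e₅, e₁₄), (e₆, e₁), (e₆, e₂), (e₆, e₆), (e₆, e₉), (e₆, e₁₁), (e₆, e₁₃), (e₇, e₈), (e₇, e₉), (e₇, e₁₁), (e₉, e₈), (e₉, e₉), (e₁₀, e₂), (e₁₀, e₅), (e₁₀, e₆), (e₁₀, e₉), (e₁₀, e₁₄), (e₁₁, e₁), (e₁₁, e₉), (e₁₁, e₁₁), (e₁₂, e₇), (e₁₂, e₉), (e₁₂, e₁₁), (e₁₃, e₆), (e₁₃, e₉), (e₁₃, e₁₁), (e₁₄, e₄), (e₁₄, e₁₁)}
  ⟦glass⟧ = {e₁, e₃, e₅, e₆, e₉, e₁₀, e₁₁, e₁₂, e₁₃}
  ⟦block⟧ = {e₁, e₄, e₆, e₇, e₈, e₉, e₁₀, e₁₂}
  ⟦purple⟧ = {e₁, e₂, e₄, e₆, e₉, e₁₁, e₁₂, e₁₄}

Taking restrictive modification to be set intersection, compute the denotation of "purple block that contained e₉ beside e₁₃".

⟦that contained e₉⟧ = {x : ⟨x, e₉⟩ ∈ ⟦contained⟧} = {e₂, e₅, e₆, e₇, e₉, e₁₀, e₁₁, e₁₂, e₁₃}
⟦beside e₁₃⟧ = {x : ⟨x, e₁₃⟩ ∈ ⟦beside⟧} = {e₃, e₄, e₅, e₇, e₉, e₁₀, e₁₄}
⟦block⟧ = {e₁, e₄, e₆, e₇, e₈, e₉, e₁₀, e₁₂}
… ∩ ⟦that contained e₉⟧ = {e₁, e₄, e₆, e₇, e₈, e₉, e₁₀, e₁₂} ∩ {e₂, e₅, e₆, e₇, e₉, e₁₀, e₁₁, e₁₂, e₁₃} = {e₆, e₇, e₉, e₁₀, e₁₂}
… ∩ ⟦beside e₁₃⟧ = {e₆, e₇, e₉, e₁₀, e₁₂} ∩ {e₃, e₄, e₅, e₇, e₉, e₁₀, e₁₄} = {e₇, e₉, e₁₀}
… ∩ ⟦purple⟧ = {e₇, e₉, e₁₀} ∩ {e₁, e₂, e₄, e₆, e₉, e₁₁, e₁₂, e₁₄} = {e₉}
So ⟦purple block that contained e₉ beside e₁₃⟧ = {e₉}.

{e₉}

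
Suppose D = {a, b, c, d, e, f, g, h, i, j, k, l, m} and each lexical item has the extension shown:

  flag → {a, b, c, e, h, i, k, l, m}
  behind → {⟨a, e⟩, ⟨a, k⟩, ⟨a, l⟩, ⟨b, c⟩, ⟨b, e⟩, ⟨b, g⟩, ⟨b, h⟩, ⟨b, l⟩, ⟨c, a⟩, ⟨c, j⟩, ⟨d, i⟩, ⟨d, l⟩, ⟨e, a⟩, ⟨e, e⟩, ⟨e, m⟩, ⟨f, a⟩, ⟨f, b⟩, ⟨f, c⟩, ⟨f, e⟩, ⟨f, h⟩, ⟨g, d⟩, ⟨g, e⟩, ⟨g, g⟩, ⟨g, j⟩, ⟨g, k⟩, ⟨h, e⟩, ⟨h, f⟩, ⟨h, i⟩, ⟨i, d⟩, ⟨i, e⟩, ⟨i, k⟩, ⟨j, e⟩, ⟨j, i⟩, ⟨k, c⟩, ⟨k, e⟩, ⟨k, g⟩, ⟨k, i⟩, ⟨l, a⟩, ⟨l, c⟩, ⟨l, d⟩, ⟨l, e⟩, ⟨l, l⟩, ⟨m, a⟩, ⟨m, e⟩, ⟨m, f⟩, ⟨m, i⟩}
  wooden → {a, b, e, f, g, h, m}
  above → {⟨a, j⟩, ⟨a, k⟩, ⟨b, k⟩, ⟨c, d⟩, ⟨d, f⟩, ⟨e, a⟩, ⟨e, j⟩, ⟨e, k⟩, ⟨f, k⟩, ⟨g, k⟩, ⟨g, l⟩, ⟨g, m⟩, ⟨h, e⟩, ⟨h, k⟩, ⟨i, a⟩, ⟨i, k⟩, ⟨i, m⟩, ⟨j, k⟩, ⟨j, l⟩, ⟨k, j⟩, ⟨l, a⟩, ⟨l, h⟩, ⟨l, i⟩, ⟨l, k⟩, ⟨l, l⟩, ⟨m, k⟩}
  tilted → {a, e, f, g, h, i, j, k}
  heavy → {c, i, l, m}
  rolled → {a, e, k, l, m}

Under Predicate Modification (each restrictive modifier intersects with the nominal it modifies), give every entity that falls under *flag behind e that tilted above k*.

⟦behind e⟧ = {x : ⟨x, e⟩ ∈ ⟦behind⟧} = {a, b, e, f, g, h, i, j, k, l, m}
⟦that tilted⟧ = ⟦tilted⟧ = {a, e, f, g, h, i, j, k}
⟦above k⟧ = {x : ⟨x, k⟩ ∈ ⟦above⟧} = {a, b, e, f, g, h, i, j, l, m}
⟦flag⟧ = {a, b, c, e, h, i, k, l, m}
… ∩ ⟦behind e⟧ = {a, b, c, e, h, i, k, l, m} ∩ {a, b, e, f, g, h, i, j, k, l, m} = {a, b, e, h, i, k, l, m}
… ∩ ⟦that tilted⟧ = {a, b, e, h, i, k, l, m} ∩ {a, e, f, g, h, i, j, k} = {a, e, h, i, k}
… ∩ ⟦above k⟧ = {a, e, h, i, k} ∩ {a, b, e, f, g, h, i, j, l, m} = {a, e, h, i}
So ⟦flag behind e that tilted above k⟧ = {a, e, h, i}.

{a, e, h, i}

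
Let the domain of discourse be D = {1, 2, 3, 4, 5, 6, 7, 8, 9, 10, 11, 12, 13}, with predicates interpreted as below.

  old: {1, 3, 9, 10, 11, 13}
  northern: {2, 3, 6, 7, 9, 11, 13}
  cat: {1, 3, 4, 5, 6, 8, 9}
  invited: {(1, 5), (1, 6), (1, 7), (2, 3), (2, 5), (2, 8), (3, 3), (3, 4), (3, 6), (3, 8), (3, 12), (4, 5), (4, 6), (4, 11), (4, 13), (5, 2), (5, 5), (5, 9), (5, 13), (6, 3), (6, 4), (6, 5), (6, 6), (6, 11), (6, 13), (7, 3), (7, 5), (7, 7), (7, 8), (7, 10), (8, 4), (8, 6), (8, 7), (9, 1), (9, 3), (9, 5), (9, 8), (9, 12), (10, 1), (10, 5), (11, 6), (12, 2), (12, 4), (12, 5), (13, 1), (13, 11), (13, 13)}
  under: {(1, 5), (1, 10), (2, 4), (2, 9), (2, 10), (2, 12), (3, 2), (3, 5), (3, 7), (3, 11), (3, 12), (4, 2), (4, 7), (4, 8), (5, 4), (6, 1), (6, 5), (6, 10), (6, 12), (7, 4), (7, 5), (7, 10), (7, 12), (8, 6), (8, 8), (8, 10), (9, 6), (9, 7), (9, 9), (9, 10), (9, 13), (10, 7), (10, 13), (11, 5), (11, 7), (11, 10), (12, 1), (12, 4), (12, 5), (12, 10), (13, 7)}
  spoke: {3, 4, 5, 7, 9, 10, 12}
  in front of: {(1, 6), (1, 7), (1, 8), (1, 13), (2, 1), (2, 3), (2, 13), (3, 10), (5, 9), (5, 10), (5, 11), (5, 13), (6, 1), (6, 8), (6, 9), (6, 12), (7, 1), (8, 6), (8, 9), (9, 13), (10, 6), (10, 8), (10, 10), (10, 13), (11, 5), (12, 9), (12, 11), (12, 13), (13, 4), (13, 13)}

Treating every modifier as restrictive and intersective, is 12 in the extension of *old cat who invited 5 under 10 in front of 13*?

⟦who invited 5⟧ = {x : ⟨x, 5⟩ ∈ ⟦invited⟧} = {1, 2, 4, 5, 6, 7, 9, 10, 12}
⟦under 10⟧ = {x : ⟨x, 10⟩ ∈ ⟦under⟧} = {1, 2, 6, 7, 8, 9, 11, 12}
⟦in front of 13⟧ = {x : ⟨x, 13⟩ ∈ ⟦in front of⟧} = {1, 2, 5, 9, 10, 12, 13}
⟦cat⟧ = {1, 3, 4, 5, 6, 8, 9}
… ∩ ⟦who invited 5⟧ = {1, 3, 4, 5, 6, 8, 9} ∩ {1, 2, 4, 5, 6, 7, 9, 10, 12} = {1, 4, 5, 6, 9}
… ∩ ⟦under 10⟧ = {1, 4, 5, 6, 9} ∩ {1, 2, 6, 7, 8, 9, 11, 12} = {1, 6, 9}
… ∩ ⟦in front of 13⟧ = {1, 6, 9} ∩ {1, 2, 5, 9, 10, 12, 13} = {1, 9}
… ∩ ⟦old⟧ = {1, 9} ∩ {1, 3, 9, 10, 11, 13} = {1, 9}
⟦old cat who invited 5 under 10 in front of 13⟧ = {1, 9}; 12 ∉ this set.

no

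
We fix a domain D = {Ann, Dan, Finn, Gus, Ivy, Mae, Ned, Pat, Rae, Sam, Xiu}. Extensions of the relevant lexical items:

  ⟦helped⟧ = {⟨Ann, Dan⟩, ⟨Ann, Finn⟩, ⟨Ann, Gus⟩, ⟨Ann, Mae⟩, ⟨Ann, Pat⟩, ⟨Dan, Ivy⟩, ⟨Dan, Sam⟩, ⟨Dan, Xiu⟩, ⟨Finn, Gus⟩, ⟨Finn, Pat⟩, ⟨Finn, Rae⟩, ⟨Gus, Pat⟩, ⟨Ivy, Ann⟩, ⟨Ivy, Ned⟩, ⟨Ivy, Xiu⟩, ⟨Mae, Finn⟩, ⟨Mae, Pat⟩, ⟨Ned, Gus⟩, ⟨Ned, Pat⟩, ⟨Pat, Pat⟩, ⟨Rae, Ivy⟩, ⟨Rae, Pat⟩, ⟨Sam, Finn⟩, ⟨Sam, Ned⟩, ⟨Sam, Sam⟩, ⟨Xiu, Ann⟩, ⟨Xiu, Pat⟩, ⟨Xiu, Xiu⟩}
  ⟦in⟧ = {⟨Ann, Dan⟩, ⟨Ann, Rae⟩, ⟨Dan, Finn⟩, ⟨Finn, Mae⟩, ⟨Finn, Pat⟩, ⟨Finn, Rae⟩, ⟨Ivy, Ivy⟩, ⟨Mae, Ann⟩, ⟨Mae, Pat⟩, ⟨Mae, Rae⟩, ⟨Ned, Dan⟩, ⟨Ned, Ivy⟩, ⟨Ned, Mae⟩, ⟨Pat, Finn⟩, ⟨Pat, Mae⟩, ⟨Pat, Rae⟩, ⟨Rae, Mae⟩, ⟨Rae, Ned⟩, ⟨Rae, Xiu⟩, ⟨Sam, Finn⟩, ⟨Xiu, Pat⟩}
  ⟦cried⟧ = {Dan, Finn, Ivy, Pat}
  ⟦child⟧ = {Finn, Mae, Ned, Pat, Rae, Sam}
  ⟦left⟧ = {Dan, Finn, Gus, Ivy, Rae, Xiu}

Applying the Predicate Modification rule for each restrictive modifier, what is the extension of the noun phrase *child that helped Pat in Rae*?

⟦that helped Pat⟧ = {x : ⟨x, Pat⟩ ∈ ⟦helped⟧} = {Ann, Finn, Gus, Mae, Ned, Pat, Rae, Xiu}
⟦in Rae⟧ = {x : ⟨x, Rae⟩ ∈ ⟦in⟧} = {Ann, Finn, Mae, Pat}
⟦child⟧ = {Finn, Mae, Ned, Pat, Rae, Sam}
… ∩ ⟦that helped Pat⟧ = {Finn, Mae, Ned, Pat, Rae, Sam} ∩ {Ann, Finn, Gus, Mae, Ned, Pat, Rae, Xiu} = {Finn, Mae, Ned, Pat, Rae}
… ∩ ⟦in Rae⟧ = {Finn, Mae, Ned, Pat, Rae} ∩ {Ann, Finn, Mae, Pat} = {Finn, Mae, Pat}
So ⟦child that helped Pat in Rae⟧ = {Finn, Mae, Pat}.

{Finn, Mae, Pat}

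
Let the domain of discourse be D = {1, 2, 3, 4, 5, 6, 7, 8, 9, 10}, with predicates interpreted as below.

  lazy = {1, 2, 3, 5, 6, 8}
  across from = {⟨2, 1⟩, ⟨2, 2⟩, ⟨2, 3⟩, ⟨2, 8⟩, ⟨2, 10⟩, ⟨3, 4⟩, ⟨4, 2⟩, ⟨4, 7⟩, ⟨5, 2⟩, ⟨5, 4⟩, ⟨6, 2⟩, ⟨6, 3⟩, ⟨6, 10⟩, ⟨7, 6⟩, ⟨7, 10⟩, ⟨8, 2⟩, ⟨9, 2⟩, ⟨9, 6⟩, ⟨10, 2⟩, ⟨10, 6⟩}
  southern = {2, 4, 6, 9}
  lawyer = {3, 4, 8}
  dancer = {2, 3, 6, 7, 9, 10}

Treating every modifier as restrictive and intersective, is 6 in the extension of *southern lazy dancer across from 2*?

yes

⟦across from 2⟧ = {x : ⟨x, 2⟩ ∈ ⟦across from⟧} = {2, 4, 5, 6, 8, 9, 10}
⟦dancer⟧ = {2, 3, 6, 7, 9, 10}
… ∩ ⟦across from 2⟧ = {2, 3, 6, 7, 9, 10} ∩ {2, 4, 5, 6, 8, 9, 10} = {2, 6, 9, 10}
… ∩ ⟦southern⟧ = {2, 6, 9, 10} ∩ {2, 4, 6, 9} = {2, 6, 9}
… ∩ ⟦lazy⟧ = {2, 6, 9} ∩ {1, 2, 3, 5, 6, 8} = {2, 6}
⟦southern lazy dancer across from 2⟧ = {2, 6}; 6 ∈ this set.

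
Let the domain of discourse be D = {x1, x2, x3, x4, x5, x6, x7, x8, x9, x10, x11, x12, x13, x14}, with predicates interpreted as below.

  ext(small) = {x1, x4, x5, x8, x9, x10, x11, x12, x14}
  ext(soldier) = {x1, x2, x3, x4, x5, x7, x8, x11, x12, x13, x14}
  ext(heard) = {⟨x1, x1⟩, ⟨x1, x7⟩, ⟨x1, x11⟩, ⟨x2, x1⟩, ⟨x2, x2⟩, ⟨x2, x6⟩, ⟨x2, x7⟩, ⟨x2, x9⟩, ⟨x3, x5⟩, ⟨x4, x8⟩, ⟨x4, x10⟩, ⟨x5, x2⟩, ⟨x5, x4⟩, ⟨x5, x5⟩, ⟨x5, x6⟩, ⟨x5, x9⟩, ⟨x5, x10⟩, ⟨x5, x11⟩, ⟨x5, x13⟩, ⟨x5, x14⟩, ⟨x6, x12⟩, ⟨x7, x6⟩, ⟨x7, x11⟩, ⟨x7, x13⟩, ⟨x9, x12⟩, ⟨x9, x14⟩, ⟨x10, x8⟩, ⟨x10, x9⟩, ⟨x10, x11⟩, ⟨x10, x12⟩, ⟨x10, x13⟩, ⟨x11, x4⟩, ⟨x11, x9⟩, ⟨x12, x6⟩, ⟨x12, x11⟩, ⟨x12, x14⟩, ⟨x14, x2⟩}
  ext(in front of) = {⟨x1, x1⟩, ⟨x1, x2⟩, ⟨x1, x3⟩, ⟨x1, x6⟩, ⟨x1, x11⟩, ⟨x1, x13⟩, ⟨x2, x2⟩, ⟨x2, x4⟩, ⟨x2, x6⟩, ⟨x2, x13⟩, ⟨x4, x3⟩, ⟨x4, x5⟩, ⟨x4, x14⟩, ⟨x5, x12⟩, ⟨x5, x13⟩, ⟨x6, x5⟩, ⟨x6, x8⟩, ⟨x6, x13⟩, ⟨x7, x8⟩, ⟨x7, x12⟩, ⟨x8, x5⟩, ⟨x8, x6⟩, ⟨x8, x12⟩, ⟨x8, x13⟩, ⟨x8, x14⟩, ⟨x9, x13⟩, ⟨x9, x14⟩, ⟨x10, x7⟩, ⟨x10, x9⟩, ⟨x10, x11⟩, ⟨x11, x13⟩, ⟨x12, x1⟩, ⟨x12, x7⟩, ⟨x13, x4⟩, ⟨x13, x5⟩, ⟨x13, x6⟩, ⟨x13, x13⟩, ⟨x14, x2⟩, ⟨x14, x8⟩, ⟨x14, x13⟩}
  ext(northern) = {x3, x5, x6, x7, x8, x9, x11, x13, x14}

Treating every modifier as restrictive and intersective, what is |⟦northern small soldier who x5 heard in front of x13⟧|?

⟦who x5 heard⟧ = {x : ⟨x5, x⟩ ∈ ⟦heard⟧} = {x2, x4, x5, x6, x9, x10, x11, x13, x14}
⟦in front of x13⟧ = {x : ⟨x, x13⟩ ∈ ⟦in front of⟧} = {x1, x2, x5, x6, x8, x9, x11, x13, x14}
⟦soldier⟧ = {x1, x2, x3, x4, x5, x7, x8, x11, x12, x13, x14}
… ∩ ⟦who x5 heard⟧ = {x1, x2, x3, x4, x5, x7, x8, x11, x12, x13, x14} ∩ {x2, x4, x5, x6, x9, x10, x11, x13, x14} = {x2, x4, x5, x11, x13, x14}
… ∩ ⟦in front of x13⟧ = {x2, x4, x5, x11, x13, x14} ∩ {x1, x2, x5, x6, x8, x9, x11, x13, x14} = {x2, x5, x11, x13, x14}
… ∩ ⟦northern⟧ = {x2, x5, x11, x13, x14} ∩ {x3, x5, x6, x7, x8, x9, x11, x13, x14} = {x5, x11, x13, x14}
… ∩ ⟦small⟧ = {x5, x11, x13, x14} ∩ {x1, x4, x5, x8, x9, x10, x11, x12, x14} = {x5, x11, x14}
⟦northern small soldier who x5 heard in front of x13⟧ = {x5, x11, x14}, so the cardinality is 3.

3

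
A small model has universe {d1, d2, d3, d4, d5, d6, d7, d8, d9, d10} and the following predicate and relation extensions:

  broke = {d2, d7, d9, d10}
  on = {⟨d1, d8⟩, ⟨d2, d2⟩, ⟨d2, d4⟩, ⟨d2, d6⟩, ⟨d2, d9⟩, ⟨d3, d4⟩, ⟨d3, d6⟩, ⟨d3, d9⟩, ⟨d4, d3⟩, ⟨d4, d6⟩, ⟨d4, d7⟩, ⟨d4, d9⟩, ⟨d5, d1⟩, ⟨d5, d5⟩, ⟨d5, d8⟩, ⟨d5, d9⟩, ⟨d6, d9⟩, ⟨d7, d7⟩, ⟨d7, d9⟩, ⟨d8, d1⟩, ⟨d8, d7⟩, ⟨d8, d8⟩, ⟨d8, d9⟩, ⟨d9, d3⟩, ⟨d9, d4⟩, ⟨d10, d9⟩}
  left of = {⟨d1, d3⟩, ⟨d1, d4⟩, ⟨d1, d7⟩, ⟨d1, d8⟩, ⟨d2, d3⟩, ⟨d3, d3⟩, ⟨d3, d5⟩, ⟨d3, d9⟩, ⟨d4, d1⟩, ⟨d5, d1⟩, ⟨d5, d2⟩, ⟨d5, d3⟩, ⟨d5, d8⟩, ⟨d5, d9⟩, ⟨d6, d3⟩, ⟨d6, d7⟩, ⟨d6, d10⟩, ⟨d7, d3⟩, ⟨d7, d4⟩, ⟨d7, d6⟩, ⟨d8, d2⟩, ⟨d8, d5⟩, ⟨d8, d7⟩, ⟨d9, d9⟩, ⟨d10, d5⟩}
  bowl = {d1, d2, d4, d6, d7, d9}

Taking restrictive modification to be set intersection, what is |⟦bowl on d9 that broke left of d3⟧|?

2

⟦on d9⟧ = {x : ⟨x, d9⟩ ∈ ⟦on⟧} = {d2, d3, d4, d5, d6, d7, d8, d10}
⟦that broke⟧ = ⟦broke⟧ = {d2, d7, d9, d10}
⟦left of d3⟧ = {x : ⟨x, d3⟩ ∈ ⟦left of⟧} = {d1, d2, d3, d5, d6, d7}
⟦bowl⟧ = {d1, d2, d4, d6, d7, d9}
… ∩ ⟦on d9⟧ = {d1, d2, d4, d6, d7, d9} ∩ {d2, d3, d4, d5, d6, d7, d8, d10} = {d2, d4, d6, d7}
… ∩ ⟦that broke⟧ = {d2, d4, d6, d7} ∩ {d2, d7, d9, d10} = {d2, d7}
… ∩ ⟦left of d3⟧ = {d2, d7} ∩ {d1, d2, d3, d5, d6, d7} = {d2, d7}
⟦bowl on d9 that broke left of d3⟧ = {d2, d7}, so the cardinality is 2.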